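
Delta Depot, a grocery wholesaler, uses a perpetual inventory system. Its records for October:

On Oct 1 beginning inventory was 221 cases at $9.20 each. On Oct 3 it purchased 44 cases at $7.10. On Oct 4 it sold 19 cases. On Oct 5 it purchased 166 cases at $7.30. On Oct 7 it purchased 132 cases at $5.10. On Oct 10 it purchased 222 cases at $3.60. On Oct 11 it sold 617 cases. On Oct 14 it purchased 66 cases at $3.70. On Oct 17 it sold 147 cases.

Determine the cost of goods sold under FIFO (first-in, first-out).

COGS = $5,022.60

Oct 4, 19 sold [FIFO — oldest first]: 19 @ $9.20 = $174.80
Oct 11, 617 sold [FIFO — oldest first]: 202 @ $9.20 + 44 @ $7.10 + 166 @ $7.30 + 132 @ $5.10 + 73 @ $3.60 = $4,318.60
Oct 17, 147 sold [FIFO — oldest first]: 147 @ $3.60 = $529.20
Total COGS = $174.80 + $4,318.60 + $529.20 = $5,022.60
Ending inventory: 2 @ $3.60 + 66 @ $3.70 = $251.40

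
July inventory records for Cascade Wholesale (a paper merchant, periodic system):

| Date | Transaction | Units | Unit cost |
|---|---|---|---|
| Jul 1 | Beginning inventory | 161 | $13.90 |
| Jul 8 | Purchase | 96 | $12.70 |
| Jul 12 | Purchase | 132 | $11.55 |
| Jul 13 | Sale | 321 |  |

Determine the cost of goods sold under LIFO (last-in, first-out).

COGS = $4,036.50

Jul 13, 321 sold [LIFO — newest first]: 132 @ $11.55 + 96 @ $12.70 + 93 @ $13.90 = $4,036.50
Ending inventory: 68 @ $13.90 = $945.20
Check: goods available $4,981.70 = COGS $4,036.50 + ending $945.20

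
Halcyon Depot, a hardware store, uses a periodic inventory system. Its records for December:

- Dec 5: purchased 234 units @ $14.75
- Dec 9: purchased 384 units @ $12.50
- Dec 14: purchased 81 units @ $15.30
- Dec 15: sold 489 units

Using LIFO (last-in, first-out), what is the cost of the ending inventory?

Ending inventory = $3,097.50

Dec 15, 489 sold [LIFO — newest first]: 81 @ $15.30 + 384 @ $12.50 + 24 @ $14.75 = $6,393.30
Ending inventory: 210 @ $14.75 = $3,097.50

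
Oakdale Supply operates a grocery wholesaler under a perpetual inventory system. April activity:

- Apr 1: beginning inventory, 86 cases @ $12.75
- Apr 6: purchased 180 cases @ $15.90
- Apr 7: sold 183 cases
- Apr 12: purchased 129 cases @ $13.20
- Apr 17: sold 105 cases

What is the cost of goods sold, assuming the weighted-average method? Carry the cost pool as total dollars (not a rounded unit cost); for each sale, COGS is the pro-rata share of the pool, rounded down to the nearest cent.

COGS = $4,178.45

After Apr 1: 86 on hand, pool $1,096.50 (≈ $12.7500 each)
After Apr 6: 266 on hand, pool $3,958.50 (≈ $14.8816 each)
Apr 7, sell 183: 183/266 × $3,958.50 → $2,723.32
After Apr 12: 212 on hand, pool $2,937.98 (≈ $13.8584 each)
Apr 17, sell 105: 105/212 × $2,937.98 → $1,455.13
Total COGS = $2,723.32 + $1,455.13 = $4,178.45
Ending inventory (cost pool remaining) = $1,482.85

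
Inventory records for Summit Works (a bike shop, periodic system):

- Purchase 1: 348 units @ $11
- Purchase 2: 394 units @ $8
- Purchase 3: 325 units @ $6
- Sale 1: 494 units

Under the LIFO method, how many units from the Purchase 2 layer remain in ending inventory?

Sale 1 (494) [LIFO — newest first]: 325 @ $6 + 169 @ $8 = $3,302
Ending inventory: 348 @ $11 + 225 @ $8 = $5,628

225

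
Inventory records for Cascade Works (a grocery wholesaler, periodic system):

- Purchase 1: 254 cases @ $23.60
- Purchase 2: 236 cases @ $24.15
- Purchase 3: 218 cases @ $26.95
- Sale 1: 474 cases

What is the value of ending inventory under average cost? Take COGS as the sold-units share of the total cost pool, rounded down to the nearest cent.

Sale 1, sell 474: 474/708 × $17,568.90 → $11,762.22
Ending inventory (cost pool remaining) = $5,806.68
Check: goods available $17,568.90 = COGS $11,762.22 + ending $5,806.68

Ending inventory = $5,806.68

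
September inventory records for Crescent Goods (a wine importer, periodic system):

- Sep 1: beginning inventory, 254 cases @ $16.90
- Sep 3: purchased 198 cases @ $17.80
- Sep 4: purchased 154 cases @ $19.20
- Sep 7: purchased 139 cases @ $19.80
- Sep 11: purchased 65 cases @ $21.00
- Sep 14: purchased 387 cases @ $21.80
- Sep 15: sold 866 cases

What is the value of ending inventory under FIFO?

Sep 15, 866 sold [FIFO — oldest first]: 254 @ $16.90 + 198 @ $17.80 + 154 @ $19.20 + 139 @ $19.80 + 65 @ $21.00 + 56 @ $21.80 = $16,111.80
Ending inventory: 331 @ $21.80 = $7,215.80
Check: goods available $23,327.60 = COGS $16,111.80 + ending $7,215.80

Ending inventory = $7,215.80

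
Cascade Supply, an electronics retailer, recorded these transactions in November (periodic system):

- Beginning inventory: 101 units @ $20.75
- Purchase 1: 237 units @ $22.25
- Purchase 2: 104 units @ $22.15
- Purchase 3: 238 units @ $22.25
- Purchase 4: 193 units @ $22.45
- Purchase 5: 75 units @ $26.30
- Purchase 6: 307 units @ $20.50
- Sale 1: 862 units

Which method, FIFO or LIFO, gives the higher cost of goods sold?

FIFO

FIFO COGS: 101 @ $20.75 + 237 @ $22.25 + 104 @ $22.15 + 238 @ $22.25 + 182 @ $22.45 = $19,054.00
LIFO COGS: 307 @ $20.50 + 75 @ $26.30 + 193 @ $22.45 + 238 @ $22.25 + 49 @ $22.15 = $18,979.70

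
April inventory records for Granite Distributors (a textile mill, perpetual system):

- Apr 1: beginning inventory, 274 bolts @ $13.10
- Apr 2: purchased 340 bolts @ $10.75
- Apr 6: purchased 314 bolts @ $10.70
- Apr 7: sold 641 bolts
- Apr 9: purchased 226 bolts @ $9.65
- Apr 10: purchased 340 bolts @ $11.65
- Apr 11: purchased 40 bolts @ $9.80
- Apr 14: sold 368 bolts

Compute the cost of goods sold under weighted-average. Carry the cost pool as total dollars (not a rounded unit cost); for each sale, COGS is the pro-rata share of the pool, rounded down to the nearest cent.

After Apr 1: 274 on hand, pool $3,589.40 (≈ $13.1000 each)
After Apr 2: 614 on hand, pool $7,244.40 (≈ $11.7987 each)
After Apr 6: 928 on hand, pool $10,604.20 (≈ $11.4269 each)
Apr 7, sell 641: 641/928 × $10,604.20 → $7,324.66
After Apr 9: 513 on hand, pool $5,460.44 (≈ $10.6441 each)
After Apr 10: 853 on hand, pool $9,421.44 (≈ $11.0451 each)
After Apr 11: 893 on hand, pool $9,813.44 (≈ $10.9893 each)
Apr 14, sell 368: 368/893 × $9,813.44 → $4,044.06
Total COGS = $7,324.66 + $4,044.06 = $11,368.72
Ending inventory (cost pool remaining) = $5,769.38

COGS = $11,368.72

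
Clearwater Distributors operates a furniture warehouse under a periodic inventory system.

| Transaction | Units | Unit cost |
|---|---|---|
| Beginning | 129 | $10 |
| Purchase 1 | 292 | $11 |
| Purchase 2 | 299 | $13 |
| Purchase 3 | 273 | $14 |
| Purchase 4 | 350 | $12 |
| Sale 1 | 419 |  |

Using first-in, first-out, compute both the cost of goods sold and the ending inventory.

Sale 1 (419) [FIFO — oldest first]: 129 @ $10 + 290 @ $11 = $4,480
Ending inventory: 2 @ $11 + 299 @ $13 + 273 @ $14 + 350 @ $12 = $11,931

COGS = $4,480; ending inventory = $11,931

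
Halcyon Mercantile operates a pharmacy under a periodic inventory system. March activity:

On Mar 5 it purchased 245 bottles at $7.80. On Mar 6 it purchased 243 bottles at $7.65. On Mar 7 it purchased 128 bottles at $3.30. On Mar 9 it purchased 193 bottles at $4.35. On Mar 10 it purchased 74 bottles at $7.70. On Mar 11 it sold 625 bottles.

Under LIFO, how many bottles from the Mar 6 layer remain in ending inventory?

13

Mar 11, 625 sold [LIFO — newest first]: 74 @ $7.70 + 193 @ $4.35 + 128 @ $3.30 + 230 @ $7.65 = $3,591.25
Ending inventory: 245 @ $7.80 + 13 @ $7.65 = $2,010.45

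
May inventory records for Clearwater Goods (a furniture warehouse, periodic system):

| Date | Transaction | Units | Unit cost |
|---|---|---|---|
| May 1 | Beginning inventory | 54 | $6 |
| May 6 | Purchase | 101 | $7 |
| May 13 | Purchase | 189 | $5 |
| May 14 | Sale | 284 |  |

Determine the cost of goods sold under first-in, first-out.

May 14, 284 sold [FIFO — oldest first]: 54 @ $6 + 101 @ $7 + 129 @ $5 = $1,676
Ending inventory: 60 @ $5 = $300

COGS = $1,676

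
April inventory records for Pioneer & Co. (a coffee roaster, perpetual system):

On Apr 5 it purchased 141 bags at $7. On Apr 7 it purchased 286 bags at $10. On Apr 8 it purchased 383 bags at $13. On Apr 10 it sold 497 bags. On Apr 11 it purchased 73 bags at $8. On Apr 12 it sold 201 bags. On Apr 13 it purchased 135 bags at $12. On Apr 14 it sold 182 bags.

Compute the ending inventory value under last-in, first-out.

Ending inventory = $966

Apr 10, 497 sold [LIFO — newest first]: 383 @ $13 + 114 @ $10 = $6,119
Apr 12, 201 sold [LIFO — newest first]: 73 @ $8 + 128 @ $10 = $1,864
Apr 14, 182 sold [LIFO — newest first]: 135 @ $12 + 44 @ $10 + 3 @ $7 = $2,081
Total COGS = $6,119 + $1,864 + $2,081 = $10,064
Ending inventory: 138 @ $7 = $966
Check: goods available $11,030 = COGS $10,064 + ending $966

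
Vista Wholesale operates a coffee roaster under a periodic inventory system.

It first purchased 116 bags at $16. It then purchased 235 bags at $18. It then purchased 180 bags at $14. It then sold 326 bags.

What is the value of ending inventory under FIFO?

Ending inventory = $2,970

Sale 1 (326) [FIFO — oldest first]: 116 @ $16 + 210 @ $18 = $5,636
Ending inventory: 25 @ $18 + 180 @ $14 = $2,970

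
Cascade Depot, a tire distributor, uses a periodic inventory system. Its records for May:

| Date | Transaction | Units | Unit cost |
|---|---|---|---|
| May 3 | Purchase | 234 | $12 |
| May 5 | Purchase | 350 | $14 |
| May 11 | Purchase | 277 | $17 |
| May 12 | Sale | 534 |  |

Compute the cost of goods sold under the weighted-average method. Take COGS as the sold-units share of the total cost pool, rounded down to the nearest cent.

COGS = $7,701.13

May 12, sell 534: 534/861 × $12,417.00 → $7,701.13
Ending inventory (cost pool remaining) = $4,715.87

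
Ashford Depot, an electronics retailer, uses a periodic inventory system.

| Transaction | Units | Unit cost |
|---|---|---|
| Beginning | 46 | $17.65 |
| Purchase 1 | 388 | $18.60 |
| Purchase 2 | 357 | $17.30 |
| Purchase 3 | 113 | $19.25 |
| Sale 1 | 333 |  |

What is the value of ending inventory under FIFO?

Sale 1 (333) [FIFO — oldest first]: 46 @ $17.65 + 287 @ $18.60 = $6,150.10
Ending inventory: 101 @ $18.60 + 357 @ $17.30 + 113 @ $19.25 = $10,229.95

Ending inventory = $10,229.95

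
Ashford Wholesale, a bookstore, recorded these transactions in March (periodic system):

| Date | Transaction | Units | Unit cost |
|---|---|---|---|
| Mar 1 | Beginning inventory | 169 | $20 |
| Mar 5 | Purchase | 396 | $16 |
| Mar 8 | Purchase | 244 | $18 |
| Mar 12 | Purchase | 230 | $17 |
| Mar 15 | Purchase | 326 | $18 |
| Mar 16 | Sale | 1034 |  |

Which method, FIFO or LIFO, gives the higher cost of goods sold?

FIFO

FIFO COGS: 169 @ $20 + 396 @ $16 + 244 @ $18 + 225 @ $17 = $17,933
LIFO COGS: 326 @ $18 + 230 @ $17 + 244 @ $18 + 234 @ $16 = $17,914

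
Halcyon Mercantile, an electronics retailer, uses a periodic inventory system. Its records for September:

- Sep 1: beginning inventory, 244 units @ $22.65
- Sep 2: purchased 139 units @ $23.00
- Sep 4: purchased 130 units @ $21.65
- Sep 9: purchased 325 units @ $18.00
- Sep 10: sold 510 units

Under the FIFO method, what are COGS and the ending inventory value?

Sep 10, 510 sold [FIFO — oldest first]: 244 @ $22.65 + 139 @ $23.00 + 127 @ $21.65 = $11,473.15
Ending inventory: 3 @ $21.65 + 325 @ $18.00 = $5,914.95

COGS = $11,473.15; ending inventory = $5,914.95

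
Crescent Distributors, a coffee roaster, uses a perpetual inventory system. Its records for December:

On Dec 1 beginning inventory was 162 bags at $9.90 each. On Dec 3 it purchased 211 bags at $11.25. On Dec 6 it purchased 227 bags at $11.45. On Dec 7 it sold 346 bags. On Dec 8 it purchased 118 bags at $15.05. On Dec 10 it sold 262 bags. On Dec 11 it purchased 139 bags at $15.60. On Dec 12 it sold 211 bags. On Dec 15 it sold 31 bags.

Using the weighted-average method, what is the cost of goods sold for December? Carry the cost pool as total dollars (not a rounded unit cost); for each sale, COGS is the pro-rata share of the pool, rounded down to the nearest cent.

COGS = $10,422.13

After Dec 1: 162 on hand, pool $1,603.80 (≈ $9.9000 each)
After Dec 3: 373 on hand, pool $3,977.55 (≈ $10.6637 each)
After Dec 6: 600 on hand, pool $6,576.70 (≈ $10.9612 each)
Dec 7, sell 346: 346/600 × $6,576.70 → $3,792.56
After Dec 8: 372 on hand, pool $4,560.04 (≈ $12.2582 each)
Dec 10, sell 262: 262/372 × $4,560.04 → $3,211.64
After Dec 11: 249 on hand, pool $3,516.80 (≈ $14.1237 each)
Dec 12, sell 211: 211/249 × $3,516.80 → $2,980.09
Dec 15, sell 31: 31/38 × $536.71 → $437.84
Total COGS = $3,792.56 + $3,211.64 + $2,980.09 + $437.84 = $10,422.13
Ending inventory (cost pool remaining) = $98.87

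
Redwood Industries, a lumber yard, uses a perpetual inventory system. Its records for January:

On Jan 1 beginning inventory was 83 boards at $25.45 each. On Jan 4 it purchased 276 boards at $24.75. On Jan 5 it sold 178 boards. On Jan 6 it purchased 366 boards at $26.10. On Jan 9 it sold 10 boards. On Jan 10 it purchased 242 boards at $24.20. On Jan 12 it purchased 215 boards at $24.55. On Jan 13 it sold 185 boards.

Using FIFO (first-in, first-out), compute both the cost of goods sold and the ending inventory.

COGS = $9,308.75; ending inventory = $20,321.85

Jan 5, 178 sold [FIFO — oldest first]: 83 @ $25.45 + 95 @ $24.75 = $4,463.60
Jan 9, 10 sold [FIFO — oldest first]: 10 @ $24.75 = $247.50
Jan 13, 185 sold [FIFO — oldest first]: 171 @ $24.75 + 14 @ $26.10 = $4,597.65
Total COGS = $4,463.60 + $247.50 + $4,597.65 = $9,308.75
Ending inventory: 352 @ $26.10 + 242 @ $24.20 + 215 @ $24.55 = $20,321.85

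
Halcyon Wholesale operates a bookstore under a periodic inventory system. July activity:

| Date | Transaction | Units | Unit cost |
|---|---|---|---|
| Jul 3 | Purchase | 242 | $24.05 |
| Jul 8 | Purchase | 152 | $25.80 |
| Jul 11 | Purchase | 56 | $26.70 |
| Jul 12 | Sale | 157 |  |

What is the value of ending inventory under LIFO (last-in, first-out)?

Ending inventory = $7,135.90

Jul 12, 157 sold [LIFO — newest first]: 56 @ $26.70 + 101 @ $25.80 = $4,101.00
Ending inventory: 242 @ $24.05 + 51 @ $25.80 = $7,135.90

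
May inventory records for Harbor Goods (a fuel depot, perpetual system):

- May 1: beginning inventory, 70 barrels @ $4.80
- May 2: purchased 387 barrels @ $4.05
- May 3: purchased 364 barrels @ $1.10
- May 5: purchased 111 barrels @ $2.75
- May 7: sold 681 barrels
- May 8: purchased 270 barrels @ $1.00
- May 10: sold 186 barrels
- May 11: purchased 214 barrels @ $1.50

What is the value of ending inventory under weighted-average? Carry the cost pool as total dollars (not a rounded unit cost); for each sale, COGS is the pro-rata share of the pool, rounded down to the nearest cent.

After May 1: 70 on hand, pool $336.00 (≈ $4.8000 each)
After May 2: 457 on hand, pool $1,903.35 (≈ $4.1649 each)
After May 3: 821 on hand, pool $2,303.75 (≈ $2.8060 each)
After May 5: 932 on hand, pool $2,609.00 (≈ $2.7994 each)
May 7, sell 681: 681/932 × $2,609.00 → $1,906.36
After May 8: 521 on hand, pool $972.64 (≈ $1.8669 each)
May 10, sell 186: 186/521 × $972.64 → $347.23
After May 11: 549 on hand, pool $946.41 (≈ $1.7239 each)
Total COGS = $1,906.36 + $347.23 = $2,253.59
Ending inventory (cost pool remaining) = $946.41
Check: goods available $3,200.00 = COGS $2,253.59 + ending $946.41

Ending inventory = $946.41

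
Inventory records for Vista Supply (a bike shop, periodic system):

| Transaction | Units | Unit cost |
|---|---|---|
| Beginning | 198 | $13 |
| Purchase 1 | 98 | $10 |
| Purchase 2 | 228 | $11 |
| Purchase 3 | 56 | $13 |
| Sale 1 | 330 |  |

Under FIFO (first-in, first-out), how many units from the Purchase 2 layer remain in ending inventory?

194

Sale 1 (330) [FIFO — oldest first]: 198 @ $13 + 98 @ $10 + 34 @ $11 = $3,928
Ending inventory: 194 @ $11 + 56 @ $13 = $2,862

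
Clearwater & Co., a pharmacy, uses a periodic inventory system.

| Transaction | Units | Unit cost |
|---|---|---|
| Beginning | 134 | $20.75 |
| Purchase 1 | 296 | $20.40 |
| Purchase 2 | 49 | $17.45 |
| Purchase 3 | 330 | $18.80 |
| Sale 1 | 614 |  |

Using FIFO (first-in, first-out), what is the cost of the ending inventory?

Sale 1 (614) [FIFO — oldest first]: 134 @ $20.75 + 296 @ $20.40 + 49 @ $17.45 + 135 @ $18.80 = $12,211.95
Ending inventory: 195 @ $18.80 = $3,666.00

Ending inventory = $3,666.00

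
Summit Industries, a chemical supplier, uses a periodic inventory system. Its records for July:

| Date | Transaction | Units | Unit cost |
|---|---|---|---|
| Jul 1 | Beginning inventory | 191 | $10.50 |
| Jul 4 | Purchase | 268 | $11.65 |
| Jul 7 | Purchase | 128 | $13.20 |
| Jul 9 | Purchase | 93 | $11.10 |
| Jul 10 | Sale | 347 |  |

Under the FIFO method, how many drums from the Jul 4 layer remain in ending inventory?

112

Jul 10, 347 sold [FIFO — oldest first]: 191 @ $10.50 + 156 @ $11.65 = $3,822.90
Ending inventory: 112 @ $11.65 + 128 @ $13.20 + 93 @ $11.10 = $4,026.70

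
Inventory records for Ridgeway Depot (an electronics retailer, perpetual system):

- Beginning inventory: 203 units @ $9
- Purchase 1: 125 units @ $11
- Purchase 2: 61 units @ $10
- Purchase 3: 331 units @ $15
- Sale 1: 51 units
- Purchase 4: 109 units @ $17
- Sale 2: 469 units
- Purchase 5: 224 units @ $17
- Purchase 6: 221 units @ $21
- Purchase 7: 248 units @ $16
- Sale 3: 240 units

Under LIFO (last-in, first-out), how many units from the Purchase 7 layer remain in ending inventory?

Sale 1 (51) [LIFO — newest first]: 51 @ $15 = $765
Sale 2 (469) [LIFO — newest first]: 109 @ $17 + 280 @ $15 + 61 @ $10 + 19 @ $11 = $6,872
Sale 3 (240) [LIFO — newest first]: 240 @ $16 = $3,840
Total COGS = $765 + $6,872 + $3,840 = $11,477
Ending inventory: 203 @ $9 + 106 @ $11 + 224 @ $17 + 221 @ $21 + 8 @ $16 = $11,570
Check: goods available $23,047 = COGS $11,477 + ending $11,570

8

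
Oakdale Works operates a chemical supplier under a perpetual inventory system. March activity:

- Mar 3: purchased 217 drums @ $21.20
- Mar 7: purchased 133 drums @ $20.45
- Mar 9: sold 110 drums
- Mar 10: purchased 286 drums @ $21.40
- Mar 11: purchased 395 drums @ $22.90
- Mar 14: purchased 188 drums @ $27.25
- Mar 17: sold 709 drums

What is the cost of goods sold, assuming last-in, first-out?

Mar 9, 110 sold [LIFO — newest first]: 110 @ $20.45 = $2,249.50
Mar 17, 709 sold [LIFO — newest first]: 188 @ $27.25 + 395 @ $22.90 + 126 @ $21.40 = $16,864.90
Total COGS = $2,249.50 + $16,864.90 = $19,114.40
Ending inventory: 217 @ $21.20 + 23 @ $20.45 + 160 @ $21.40 = $8,494.75

COGS = $19,114.40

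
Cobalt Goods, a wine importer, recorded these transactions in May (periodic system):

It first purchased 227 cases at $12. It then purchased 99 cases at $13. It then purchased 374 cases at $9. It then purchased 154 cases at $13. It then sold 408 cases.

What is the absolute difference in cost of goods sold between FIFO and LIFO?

FIFO COGS: 227 @ $12 + 99 @ $13 + 82 @ $9 = $4,749
LIFO COGS: 154 @ $13 + 254 @ $9 = $4,288
Difference = |$4,749 − $4,288| = $461

$461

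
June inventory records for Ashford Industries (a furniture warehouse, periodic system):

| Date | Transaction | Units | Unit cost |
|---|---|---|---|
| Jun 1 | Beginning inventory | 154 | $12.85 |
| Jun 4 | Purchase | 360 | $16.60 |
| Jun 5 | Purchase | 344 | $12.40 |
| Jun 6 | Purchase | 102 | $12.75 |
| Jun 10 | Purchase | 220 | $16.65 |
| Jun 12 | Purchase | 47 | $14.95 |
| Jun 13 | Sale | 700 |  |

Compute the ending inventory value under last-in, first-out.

Ending inventory = $8,116.10

Jun 13, 700 sold [LIFO — newest first]: 47 @ $14.95 + 220 @ $16.65 + 102 @ $12.75 + 331 @ $12.40 = $9,770.55
Ending inventory: 154 @ $12.85 + 360 @ $16.60 + 13 @ $12.40 = $8,116.10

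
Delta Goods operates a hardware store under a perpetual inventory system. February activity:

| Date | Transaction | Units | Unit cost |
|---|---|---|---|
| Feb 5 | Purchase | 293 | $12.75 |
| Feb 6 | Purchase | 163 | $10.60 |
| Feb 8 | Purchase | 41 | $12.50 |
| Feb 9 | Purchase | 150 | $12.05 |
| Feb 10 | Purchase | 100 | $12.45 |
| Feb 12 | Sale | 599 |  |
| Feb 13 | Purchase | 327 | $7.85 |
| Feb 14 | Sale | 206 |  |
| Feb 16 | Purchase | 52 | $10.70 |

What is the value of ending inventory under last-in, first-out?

Feb 12, 599 sold [LIFO — newest first]: 100 @ $12.45 + 150 @ $12.05 + 41 @ $12.50 + 163 @ $10.60 + 145 @ $12.75 = $7,141.55
Feb 14, 206 sold [LIFO — newest first]: 206 @ $7.85 = $1,617.10
Total COGS = $7,141.55 + $1,617.10 = $8,758.65
Ending inventory: 148 @ $12.75 + 121 @ $7.85 + 52 @ $10.70 = $3,393.25
Check: goods available $12,151.90 = COGS $8,758.65 + ending $3,393.25

Ending inventory = $3,393.25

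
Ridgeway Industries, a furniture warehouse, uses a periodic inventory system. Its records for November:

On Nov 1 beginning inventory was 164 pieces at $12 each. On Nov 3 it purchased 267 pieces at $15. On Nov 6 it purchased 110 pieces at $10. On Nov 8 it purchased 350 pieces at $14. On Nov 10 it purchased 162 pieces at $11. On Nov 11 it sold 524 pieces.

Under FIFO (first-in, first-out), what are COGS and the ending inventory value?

COGS = $6,903; ending inventory = $6,852

Nov 11, 524 sold [FIFO — oldest first]: 164 @ $12 + 267 @ $15 + 93 @ $10 = $6,903
Ending inventory: 17 @ $10 + 350 @ $14 + 162 @ $11 = $6,852
Check: goods available $13,755 = COGS $6,903 + ending $6,852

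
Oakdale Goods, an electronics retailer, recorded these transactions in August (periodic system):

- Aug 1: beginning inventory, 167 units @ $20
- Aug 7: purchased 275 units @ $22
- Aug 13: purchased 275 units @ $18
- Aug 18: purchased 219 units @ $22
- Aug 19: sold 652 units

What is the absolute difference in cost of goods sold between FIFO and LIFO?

$74

FIFO COGS: 167 @ $20 + 275 @ $22 + 210 @ $18 = $13,170
LIFO COGS: 219 @ $22 + 275 @ $18 + 158 @ $22 = $13,244
Difference = |$13,170 − $13,244| = $74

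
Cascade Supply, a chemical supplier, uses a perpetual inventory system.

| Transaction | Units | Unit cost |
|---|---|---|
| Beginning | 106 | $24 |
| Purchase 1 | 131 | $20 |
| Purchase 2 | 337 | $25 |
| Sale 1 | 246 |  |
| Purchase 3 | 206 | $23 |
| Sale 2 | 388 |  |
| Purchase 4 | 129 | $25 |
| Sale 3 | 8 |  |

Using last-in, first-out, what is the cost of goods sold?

COGS = $15,183

Sale 1 (246) [LIFO — newest first]: 246 @ $25 = $6,150
Sale 2 (388) [LIFO — newest first]: 206 @ $23 + 91 @ $25 + 91 @ $20 = $8,833
Sale 3 (8) [LIFO — newest first]: 8 @ $25 = $200
Total COGS = $6,150 + $8,833 + $200 = $15,183
Ending inventory: 106 @ $24 + 40 @ $20 + 121 @ $25 = $6,369
Check: goods available $21,552 = COGS $15,183 + ending $6,369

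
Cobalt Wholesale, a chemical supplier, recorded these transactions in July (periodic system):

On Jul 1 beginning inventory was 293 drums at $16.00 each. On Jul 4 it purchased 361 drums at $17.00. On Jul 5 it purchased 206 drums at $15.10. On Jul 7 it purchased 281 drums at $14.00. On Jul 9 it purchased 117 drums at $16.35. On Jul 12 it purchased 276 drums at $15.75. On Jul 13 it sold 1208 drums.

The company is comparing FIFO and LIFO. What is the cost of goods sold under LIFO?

COGS = $18,880.55

FIFO COGS: 293 @ $16.00 + 361 @ $17.00 + 206 @ $15.10 + 281 @ $14.00 + 67 @ $16.35 = $18,965.05
LIFO COGS: 276 @ $15.75 + 117 @ $16.35 + 281 @ $14.00 + 206 @ $15.10 + 328 @ $17.00 = $18,880.55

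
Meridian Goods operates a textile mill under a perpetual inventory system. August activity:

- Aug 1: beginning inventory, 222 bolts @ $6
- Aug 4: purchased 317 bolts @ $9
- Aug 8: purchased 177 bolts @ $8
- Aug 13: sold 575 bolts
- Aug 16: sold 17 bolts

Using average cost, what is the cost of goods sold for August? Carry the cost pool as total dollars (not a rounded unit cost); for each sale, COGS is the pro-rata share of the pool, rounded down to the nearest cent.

COGS = $4,630.98

After Aug 1: 222 on hand, pool $1,332.00 (≈ $6.0000 each)
After Aug 4: 539 on hand, pool $4,185.00 (≈ $7.7644 each)
After Aug 8: 716 on hand, pool $5,601.00 (≈ $7.8226 each)
Aug 13, sell 575: 575/716 × $5,601.00 → $4,498.00
Aug 16, sell 17: 17/141 × $1,103.00 → $132.98
Total COGS = $4,498.00 + $132.98 = $4,630.98
Ending inventory (cost pool remaining) = $970.02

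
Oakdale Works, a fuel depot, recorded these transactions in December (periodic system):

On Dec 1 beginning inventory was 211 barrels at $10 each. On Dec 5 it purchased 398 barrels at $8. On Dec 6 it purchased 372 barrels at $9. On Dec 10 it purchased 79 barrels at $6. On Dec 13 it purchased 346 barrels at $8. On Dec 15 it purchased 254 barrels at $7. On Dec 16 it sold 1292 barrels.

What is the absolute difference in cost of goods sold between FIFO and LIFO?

FIFO COGS: 211 @ $10 + 398 @ $8 + 372 @ $9 + 79 @ $6 + 232 @ $8 = $10,972
LIFO COGS: 254 @ $7 + 346 @ $8 + 79 @ $6 + 372 @ $9 + 241 @ $8 = $10,296
Difference = |$10,972 − $10,296| = $676

$676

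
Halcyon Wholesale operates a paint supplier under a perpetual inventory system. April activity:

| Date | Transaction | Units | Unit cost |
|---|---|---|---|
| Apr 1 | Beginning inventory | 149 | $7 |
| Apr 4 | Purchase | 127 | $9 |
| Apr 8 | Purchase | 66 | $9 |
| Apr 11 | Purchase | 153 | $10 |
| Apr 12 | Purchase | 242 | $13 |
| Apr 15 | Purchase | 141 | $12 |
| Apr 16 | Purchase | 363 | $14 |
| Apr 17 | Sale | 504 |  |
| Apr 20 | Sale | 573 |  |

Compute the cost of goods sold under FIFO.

COGS = $11,934

Apr 17, 504 sold [FIFO — oldest first]: 149 @ $7 + 127 @ $9 + 66 @ $9 + 153 @ $10 + 9 @ $13 = $4,427
Apr 20, 573 sold [FIFO — oldest first]: 233 @ $13 + 141 @ $12 + 199 @ $14 = $7,507
Total COGS = $4,427 + $7,507 = $11,934
Ending inventory: 164 @ $14 = $2,296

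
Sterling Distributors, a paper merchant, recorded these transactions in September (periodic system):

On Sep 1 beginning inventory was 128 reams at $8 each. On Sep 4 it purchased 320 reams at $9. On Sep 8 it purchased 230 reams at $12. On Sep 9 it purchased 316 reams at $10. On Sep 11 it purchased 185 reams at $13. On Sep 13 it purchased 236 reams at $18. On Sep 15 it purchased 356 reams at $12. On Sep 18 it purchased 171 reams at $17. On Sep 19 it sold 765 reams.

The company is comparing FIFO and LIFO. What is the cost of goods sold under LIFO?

COGS = $11,453

FIFO COGS: 128 @ $8 + 320 @ $9 + 230 @ $12 + 87 @ $10 = $7,534
LIFO COGS: 171 @ $17 + 356 @ $12 + 236 @ $18 + 2 @ $13 = $11,453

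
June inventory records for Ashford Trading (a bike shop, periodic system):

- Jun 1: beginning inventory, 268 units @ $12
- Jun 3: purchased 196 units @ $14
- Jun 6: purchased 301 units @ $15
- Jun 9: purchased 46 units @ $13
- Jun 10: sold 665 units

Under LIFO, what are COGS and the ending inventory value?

Jun 10, 665 sold [LIFO — newest first]: 46 @ $13 + 301 @ $15 + 196 @ $14 + 122 @ $12 = $9,321
Ending inventory: 146 @ $12 = $1,752
Check: goods available $11,073 = COGS $9,321 + ending $1,752

COGS = $9,321; ending inventory = $1,752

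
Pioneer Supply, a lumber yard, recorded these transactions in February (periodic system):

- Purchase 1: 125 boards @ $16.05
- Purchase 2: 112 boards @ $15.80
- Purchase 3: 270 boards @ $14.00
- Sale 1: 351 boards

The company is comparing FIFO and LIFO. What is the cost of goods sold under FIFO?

FIFO COGS: 125 @ $16.05 + 112 @ $15.80 + 114 @ $14.00 = $5,371.85
LIFO COGS: 270 @ $14.00 + 81 @ $15.80 = $5,059.80

COGS = $5,371.85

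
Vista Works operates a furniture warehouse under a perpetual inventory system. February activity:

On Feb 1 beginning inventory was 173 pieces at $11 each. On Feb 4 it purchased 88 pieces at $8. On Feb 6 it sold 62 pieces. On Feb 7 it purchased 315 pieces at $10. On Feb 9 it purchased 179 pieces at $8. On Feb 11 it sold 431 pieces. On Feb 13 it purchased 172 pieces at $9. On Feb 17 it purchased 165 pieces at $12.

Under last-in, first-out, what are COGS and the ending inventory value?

Feb 6, 62 sold [LIFO — newest first]: 62 @ $8 = $496
Feb 11, 431 sold [LIFO — newest first]: 179 @ $8 + 252 @ $10 = $3,952
Total COGS = $496 + $3,952 = $4,448
Ending inventory: 173 @ $11 + 26 @ $8 + 63 @ $10 + 172 @ $9 + 165 @ $12 = $6,269

COGS = $4,448; ending inventory = $6,269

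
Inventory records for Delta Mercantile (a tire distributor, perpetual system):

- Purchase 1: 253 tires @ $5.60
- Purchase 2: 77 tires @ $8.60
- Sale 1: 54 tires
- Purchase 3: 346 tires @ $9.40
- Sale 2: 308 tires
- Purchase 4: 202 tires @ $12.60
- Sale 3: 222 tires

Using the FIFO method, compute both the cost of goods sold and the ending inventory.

Sale 1 (54) [FIFO — oldest first]: 54 @ $5.60 = $302.40
Sale 2 (308) [FIFO — oldest first]: 199 @ $5.60 + 77 @ $8.60 + 32 @ $9.40 = $2,077.40
Sale 3 (222) [FIFO — oldest first]: 222 @ $9.40 = $2,086.80
Total COGS = $302.40 + $2,077.40 + $2,086.80 = $4,466.60
Ending inventory: 92 @ $9.40 + 202 @ $12.60 = $3,410.00

COGS = $4,466.60; ending inventory = $3,410.00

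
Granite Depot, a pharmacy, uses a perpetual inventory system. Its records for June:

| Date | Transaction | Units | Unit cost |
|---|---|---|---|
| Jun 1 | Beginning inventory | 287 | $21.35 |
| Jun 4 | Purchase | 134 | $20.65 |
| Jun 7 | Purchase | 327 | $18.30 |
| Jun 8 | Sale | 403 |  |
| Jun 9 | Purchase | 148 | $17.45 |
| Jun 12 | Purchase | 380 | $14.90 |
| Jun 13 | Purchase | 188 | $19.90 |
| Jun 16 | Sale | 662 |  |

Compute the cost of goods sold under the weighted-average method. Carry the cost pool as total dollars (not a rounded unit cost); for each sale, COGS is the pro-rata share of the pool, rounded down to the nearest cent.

After Jun 1: 287 on hand, pool $6,127.45 (≈ $21.3500 each)
After Jun 4: 421 on hand, pool $8,894.55 (≈ $21.1272 each)
After Jun 7: 748 on hand, pool $14,878.65 (≈ $19.8912 each)
Jun 8, sell 403: 403/748 × $14,878.65 → $8,016.17
After Jun 9: 493 on hand, pool $9,445.08 (≈ $19.1584 each)
After Jun 12: 873 on hand, pool $15,107.08 (≈ $17.3048 each)
After Jun 13: 1061 on hand, pool $18,848.28 (≈ $17.7646 each)
Jun 16, sell 662: 662/1061 × $18,848.28 → $11,760.18
Total COGS = $8,016.17 + $11,760.18 = $19,776.35
Ending inventory (cost pool remaining) = $7,088.10

COGS = $19,776.35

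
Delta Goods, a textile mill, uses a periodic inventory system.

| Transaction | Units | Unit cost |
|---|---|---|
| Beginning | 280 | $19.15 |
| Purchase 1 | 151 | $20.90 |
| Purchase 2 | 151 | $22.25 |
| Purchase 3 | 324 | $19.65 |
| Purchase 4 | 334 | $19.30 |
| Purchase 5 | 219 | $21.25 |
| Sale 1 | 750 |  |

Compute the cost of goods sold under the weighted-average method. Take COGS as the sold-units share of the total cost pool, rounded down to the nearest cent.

Sale 1, sell 750: 750/1459 × $29,344.20 → $15,084.40
Ending inventory (cost pool remaining) = $14,259.80

COGS = $15,084.40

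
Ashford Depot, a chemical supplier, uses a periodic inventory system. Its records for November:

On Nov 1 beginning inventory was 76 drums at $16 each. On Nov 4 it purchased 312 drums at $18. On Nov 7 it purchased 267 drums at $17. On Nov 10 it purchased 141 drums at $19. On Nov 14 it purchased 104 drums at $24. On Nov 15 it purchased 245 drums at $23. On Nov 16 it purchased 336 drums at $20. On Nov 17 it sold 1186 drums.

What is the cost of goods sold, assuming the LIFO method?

COGS = $23,743

Nov 17, 1186 sold [LIFO — newest first]: 336 @ $20 + 245 @ $23 + 104 @ $24 + 141 @ $19 + 267 @ $17 + 93 @ $18 = $23,743
Ending inventory: 76 @ $16 + 219 @ $18 = $5,158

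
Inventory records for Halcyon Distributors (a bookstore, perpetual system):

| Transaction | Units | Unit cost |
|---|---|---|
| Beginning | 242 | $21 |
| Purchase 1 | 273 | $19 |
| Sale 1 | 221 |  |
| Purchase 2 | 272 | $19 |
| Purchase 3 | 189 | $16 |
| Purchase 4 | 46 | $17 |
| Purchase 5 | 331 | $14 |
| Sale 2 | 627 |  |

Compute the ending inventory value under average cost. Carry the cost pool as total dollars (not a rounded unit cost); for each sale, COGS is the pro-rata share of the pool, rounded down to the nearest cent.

After Beginning: 242 on hand, pool $5,082.00 (≈ $21.0000 each)
After Purchase 1: 515 on hand, pool $10,269.00 (≈ $19.9398 each)
Sale 1, sell 221: 221/515 × $10,269.00 → $4,406.69
After Purchase 2: 566 on hand, pool $11,030.31 (≈ $19.4882 each)
After Purchase 3: 755 on hand, pool $14,054.31 (≈ $18.6150 each)
After Purchase 4: 801 on hand, pool $14,836.31 (≈ $18.5222 each)
After Purchase 5: 1132 on hand, pool $19,470.31 (≈ $17.1999 each)
Sale 2, sell 627: 627/1132 × $19,470.31 → $10,784.35
Total COGS = $4,406.69 + $10,784.35 = $15,191.04
Ending inventory (cost pool remaining) = $8,685.96
Check: goods available $23,877.00 = COGS $15,191.04 + ending $8,685.96

Ending inventory = $8,685.96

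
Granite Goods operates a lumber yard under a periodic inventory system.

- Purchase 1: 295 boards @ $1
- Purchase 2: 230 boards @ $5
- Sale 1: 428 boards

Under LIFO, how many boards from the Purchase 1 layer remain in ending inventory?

97

Sale 1 (428) [LIFO — newest first]: 230 @ $5 + 198 @ $1 = $1,348
Ending inventory: 97 @ $1 = $97
Check: goods available $1,445 = COGS $1,348 + ending $97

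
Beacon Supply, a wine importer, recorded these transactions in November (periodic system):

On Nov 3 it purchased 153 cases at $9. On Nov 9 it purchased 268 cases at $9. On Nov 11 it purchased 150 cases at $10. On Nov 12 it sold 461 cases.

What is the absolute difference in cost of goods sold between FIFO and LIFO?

FIFO COGS: 153 @ $9 + 268 @ $9 + 40 @ $10 = $4,189
LIFO COGS: 150 @ $10 + 268 @ $9 + 43 @ $9 = $4,299
Difference = |$4,189 − $4,299| = $110

$110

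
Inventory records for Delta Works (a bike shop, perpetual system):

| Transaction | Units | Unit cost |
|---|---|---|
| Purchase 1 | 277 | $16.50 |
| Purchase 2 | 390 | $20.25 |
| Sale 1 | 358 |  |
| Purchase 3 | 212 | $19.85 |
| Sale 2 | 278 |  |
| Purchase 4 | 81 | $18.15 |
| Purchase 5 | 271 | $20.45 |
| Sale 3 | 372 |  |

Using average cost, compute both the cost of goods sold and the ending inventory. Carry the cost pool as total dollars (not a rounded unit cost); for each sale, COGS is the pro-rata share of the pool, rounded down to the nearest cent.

COGS = $19,314.92; ending inventory = $4,373.38

After Purchase 1: 277 on hand, pool $4,570.50 (≈ $16.5000 each)
After Purchase 2: 667 on hand, pool $12,468.00 (≈ $18.6927 each)
Sale 1, sell 358: 358/667 × $12,468.00 → $6,691.97
After Purchase 3: 521 on hand, pool $9,984.23 (≈ $19.1636 each)
Sale 2, sell 278: 278/521 × $9,984.23 → $5,327.47
After Purchase 4: 324 on hand, pool $6,126.91 (≈ $18.9102 each)
After Purchase 5: 595 on hand, pool $11,668.86 (≈ $19.6115 each)
Sale 3, sell 372: 372/595 × $11,668.86 → $7,295.48
Total COGS = $6,691.97 + $5,327.47 + $7,295.48 = $19,314.92
Ending inventory (cost pool remaining) = $4,373.38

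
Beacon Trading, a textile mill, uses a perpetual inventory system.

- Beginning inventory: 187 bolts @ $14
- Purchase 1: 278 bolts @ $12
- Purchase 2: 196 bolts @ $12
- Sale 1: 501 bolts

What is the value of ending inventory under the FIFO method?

Ending inventory = $1,920

Sale 1 (501) [FIFO — oldest first]: 187 @ $14 + 278 @ $12 + 36 @ $12 = $6,386
Ending inventory: 160 @ $12 = $1,920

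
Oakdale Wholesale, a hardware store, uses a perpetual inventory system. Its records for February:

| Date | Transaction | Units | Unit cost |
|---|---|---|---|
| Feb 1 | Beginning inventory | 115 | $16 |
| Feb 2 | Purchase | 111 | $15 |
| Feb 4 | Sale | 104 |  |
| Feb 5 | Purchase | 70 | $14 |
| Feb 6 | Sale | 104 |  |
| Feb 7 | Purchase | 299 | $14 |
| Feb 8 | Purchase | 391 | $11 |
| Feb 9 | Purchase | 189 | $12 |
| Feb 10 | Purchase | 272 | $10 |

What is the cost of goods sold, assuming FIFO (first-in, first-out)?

Feb 4, 104 sold [FIFO — oldest first]: 104 @ $16 = $1,664
Feb 6, 104 sold [FIFO — oldest first]: 11 @ $16 + 93 @ $15 = $1,571
Total COGS = $1,664 + $1,571 = $3,235
Ending inventory: 18 @ $15 + 70 @ $14 + 299 @ $14 + 391 @ $11 + 189 @ $12 + 272 @ $10 = $14,725

COGS = $3,235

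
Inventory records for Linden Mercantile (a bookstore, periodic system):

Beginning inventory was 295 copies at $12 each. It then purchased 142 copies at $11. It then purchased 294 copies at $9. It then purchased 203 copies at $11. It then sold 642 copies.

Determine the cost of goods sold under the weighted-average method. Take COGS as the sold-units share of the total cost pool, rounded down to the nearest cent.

Sale 1, sell 642: 642/934 × $9,981.00 → $6,860.60
Ending inventory (cost pool remaining) = $3,120.40

COGS = $6,860.60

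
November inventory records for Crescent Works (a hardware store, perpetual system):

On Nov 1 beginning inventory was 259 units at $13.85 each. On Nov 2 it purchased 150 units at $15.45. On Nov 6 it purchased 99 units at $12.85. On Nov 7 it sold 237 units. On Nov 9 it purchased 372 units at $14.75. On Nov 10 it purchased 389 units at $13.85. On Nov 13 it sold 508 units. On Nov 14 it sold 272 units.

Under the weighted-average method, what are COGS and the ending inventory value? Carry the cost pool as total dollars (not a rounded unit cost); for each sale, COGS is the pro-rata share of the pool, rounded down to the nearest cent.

After Nov 1: 259 on hand, pool $3,587.15 (≈ $13.8500 each)
After Nov 2: 409 on hand, pool $5,904.65 (≈ $14.4368 each)
After Nov 6: 508 on hand, pool $7,176.80 (≈ $14.1276 each)
Nov 7, sell 237: 237/508 × $7,176.80 → $3,348.23
After Nov 9: 643 on hand, pool $9,315.57 (≈ $14.4877 each)
After Nov 10: 1032 on hand, pool $14,703.22 (≈ $14.2473 each)
Nov 13, sell 508: 508/1032 × $14,703.22 → $7,237.63
Nov 14, sell 272: 272/524 × $7,465.59 → $3,875.26
Total COGS = $3,348.23 + $7,237.63 + $3,875.26 = $14,461.12
Ending inventory (cost pool remaining) = $3,590.33

COGS = $14,461.12; ending inventory = $3,590.33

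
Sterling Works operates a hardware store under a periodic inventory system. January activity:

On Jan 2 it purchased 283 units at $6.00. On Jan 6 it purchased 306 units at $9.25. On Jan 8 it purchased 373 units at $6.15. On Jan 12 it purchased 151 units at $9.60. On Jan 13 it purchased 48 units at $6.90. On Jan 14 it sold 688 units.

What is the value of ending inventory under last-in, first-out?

Jan 14, 688 sold [LIFO — newest first]: 48 @ $6.90 + 151 @ $9.60 + 373 @ $6.15 + 116 @ $9.25 = $5,147.75
Ending inventory: 283 @ $6.00 + 190 @ $9.25 = $3,455.50
Check: goods available $8,603.25 = COGS $5,147.75 + ending $3,455.50

Ending inventory = $3,455.50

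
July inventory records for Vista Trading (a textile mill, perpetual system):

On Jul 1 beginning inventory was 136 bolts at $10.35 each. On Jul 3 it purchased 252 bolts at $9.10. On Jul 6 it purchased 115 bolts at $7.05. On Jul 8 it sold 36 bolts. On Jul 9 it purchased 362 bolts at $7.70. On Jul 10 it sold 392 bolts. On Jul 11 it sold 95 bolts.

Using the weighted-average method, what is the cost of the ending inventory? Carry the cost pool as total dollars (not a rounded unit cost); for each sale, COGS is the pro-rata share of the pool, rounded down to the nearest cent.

After Jul 1: 136 on hand, pool $1,407.60 (≈ $10.3500 each)
After Jul 3: 388 on hand, pool $3,700.80 (≈ $9.5381 each)
After Jul 6: 503 on hand, pool $4,511.55 (≈ $8.9693 each)
Jul 8, sell 36: 36/503 × $4,511.55 → $322.89
After Jul 9: 829 on hand, pool $6,976.06 (≈ $8.4150 each)
Jul 10, sell 392: 392/829 × $6,976.06 → $3,298.69
Jul 11, sell 95: 95/437 × $3,677.37 → $799.42
Total COGS = $322.89 + $3,298.69 + $799.42 = $4,421.00
Ending inventory (cost pool remaining) = $2,877.95

Ending inventory = $2,877.95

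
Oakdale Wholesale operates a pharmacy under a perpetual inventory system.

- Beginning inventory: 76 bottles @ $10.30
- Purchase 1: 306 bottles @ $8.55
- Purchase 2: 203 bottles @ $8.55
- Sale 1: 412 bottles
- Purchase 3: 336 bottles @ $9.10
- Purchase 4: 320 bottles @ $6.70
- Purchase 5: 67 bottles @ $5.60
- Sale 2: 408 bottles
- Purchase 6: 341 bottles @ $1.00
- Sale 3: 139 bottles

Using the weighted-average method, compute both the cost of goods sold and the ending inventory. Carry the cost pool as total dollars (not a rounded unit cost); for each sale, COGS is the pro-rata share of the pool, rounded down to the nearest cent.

After Beginning: 76 on hand, pool $782.80 (≈ $10.3000 each)
After Purchase 1: 382 on hand, pool $3,399.10 (≈ $8.8982 each)
After Purchase 2: 585 on hand, pool $5,134.75 (≈ $8.7774 each)
Sale 1, sell 412: 412/585 × $5,134.75 → $3,616.26
After Purchase 3: 509 on hand, pool $4,576.09 (≈ $8.9904 each)
After Purchase 4: 829 on hand, pool $6,720.09 (≈ $8.1063 each)
After Purchase 5: 896 on hand, pool $7,095.29 (≈ $7.9189 each)
Sale 2, sell 408: 408/896 × $7,095.29 → $3,230.89
After Purchase 6: 829 on hand, pool $4,205.40 (≈ $5.0729 each)
Sale 3, sell 139: 139/829 × $4,205.40 → $705.12
Total COGS = $3,616.26 + $3,230.89 + $705.12 = $7,552.27
Ending inventory (cost pool remaining) = $3,500.28

COGS = $7,552.27; ending inventory = $3,500.28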